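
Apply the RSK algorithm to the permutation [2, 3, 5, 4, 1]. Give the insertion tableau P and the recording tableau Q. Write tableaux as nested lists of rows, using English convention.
Insert each entry of the permutation into P by Schensted row insertion, recording in Q the position of each new cell.

After inserting 2: P = [[2]].
After inserting 3: P = [[2, 3]].
After inserting 5: P = [[2, 3, 5]].
After inserting 4: P = [[2, 3, 4], [5]].
After inserting 1: P = [[1, 3, 4], [2], [5]].

So P = [[1, 3, 4], [2], [5]], Q = [[1, 2, 3], [4], [5]].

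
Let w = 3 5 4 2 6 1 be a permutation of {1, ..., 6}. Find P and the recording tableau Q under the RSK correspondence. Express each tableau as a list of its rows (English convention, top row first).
Insert each entry of the permutation into P by Schensted row insertion, recording in Q the position of each new cell.

Insert 3: appended to row 1. P = [[3]].
Insert 5: appended to row 1. P = [[3, 5]].
Insert 4: 4 bumps 5 from row 1; 5 starts row 2. P = [[3, 4], [5]].
Insert 2: 2 bumps 3 from row 1; 3 bumps 5 from row 2; 5 starts row 3. P = [[2, 4], [3], [5]].
Insert 6: appended to row 1. P = [[2, 4, 6], [3], [5]].
Insert 1: 1 bumps 2 from row 1; 2 bumps 3 from row 2; 3 bumps 5 from row 3; 5 starts row 4. P = [[1, 4, 6], [2], [3], [5]].

So P = [[1, 4, 6], [2], [3], [5]], Q = [[1, 2, 5], [3], [4], [6]].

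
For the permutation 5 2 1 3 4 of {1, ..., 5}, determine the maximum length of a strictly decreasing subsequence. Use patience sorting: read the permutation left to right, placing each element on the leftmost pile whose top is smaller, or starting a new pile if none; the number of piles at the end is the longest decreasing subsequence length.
3

5: new pile. tops = [5]
2: new pile. tops = [5, 2]
1: new pile. tops = [5, 2, 1]
3: onto pile 2 (replacing 2). tops = [5, 3, 1]
4: onto pile 2 (replacing 3). tops = [5, 4, 1]

3 piles, so the longest decreasing subsequence has length 3.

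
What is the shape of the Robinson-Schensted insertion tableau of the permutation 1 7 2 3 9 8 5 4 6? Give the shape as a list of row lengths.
Row-insert each entry into an empty tableau.

After inserting 1: P = [[1]].
After inserting 7: P = [[1, 7]].
After inserting 2: P = [[1, 2], [7]].
After inserting 3: P = [[1, 2, 3], [7]].
After inserting 9: P = [[1, 2, 3, 9], [7]].
After inserting 8: P = [[1, 2, 3, 8], [7, 9]].
After inserting 5: P = [[1, 2, 3, 5], [7, 8], [9]].
After inserting 4: P = [[1, 2, 3, 4], [5, 8], [7], [9]].
After inserting 6: P = [[1, 2, 3, 4, 6], [5, 8], [7], [9]].

The final insertion tableau P = [[1, 2, 3, 4, 6], [5, 8], [7], [9]] has shape [5, 2, 1, 1].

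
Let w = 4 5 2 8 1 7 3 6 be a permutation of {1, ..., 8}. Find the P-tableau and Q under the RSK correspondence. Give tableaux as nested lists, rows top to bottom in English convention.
P = [[1, 3, 6], [2, 5, 7], [4, 8]], Q = [[1, 2, 4], [3, 6, 8], [5, 7]]

Insert each entry of the permutation into P by Schensted row insertion, recording in Q the position of each new cell.

After inserting 4: P = [[4]].
After inserting 5: P = [[4, 5]].
After inserting 2: P = [[2, 5], [4]].
After inserting 8: P = [[2, 5, 8], [4]].
After inserting 1: P = [[1, 5, 8], [2], [4]].
After inserting 7: P = [[1, 5, 7], [2, 8], [4]].
After inserting 3: P = [[1, 3, 7], [2, 5], [4, 8]].
After inserting 6: P = [[1, 3, 6], [2, 5, 7], [4, 8]].

So P = [[1, 3, 6], [2, 5, 7], [4, 8]], Q = [[1, 2, 4], [3, 6, 8], [5, 7]].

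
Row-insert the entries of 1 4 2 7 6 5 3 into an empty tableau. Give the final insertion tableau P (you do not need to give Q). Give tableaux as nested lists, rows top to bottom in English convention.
Insert 1: appended to row 1. P = [[1]].
Insert 4: appended to row 1. P = [[1, 4]].
Insert 2: 2 bumps 4 from row 1; 4 starts row 2. P = [[1, 2], [4]].
Insert 7: appended to row 1. P = [[1, 2, 7], [4]].
Insert 6: 6 bumps 7 from row 1; 7 appends to row 2. P = [[1, 2, 6], [4, 7]].
Insert 5: 5 bumps 6 from row 1; 6 bumps 7 from row 2; 7 starts row 3. P = [[1, 2, 5], [4, 6], [7]].
Insert 3: 3 bumps 5 from row 1; 5 bumps 6 from row 2; 6 bumps 7 from row 3; 7 starts row 4. P = [[1, 2, 3], [4, 5], [6], [7]].

So P = [[1, 2, 3], [4, 5], [6], [7]].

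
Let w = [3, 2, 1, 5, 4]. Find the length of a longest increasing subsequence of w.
2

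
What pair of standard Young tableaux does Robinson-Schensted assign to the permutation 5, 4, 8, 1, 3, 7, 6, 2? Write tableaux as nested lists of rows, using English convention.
P = [[1, 2, 6], [3, 7], [4, 8], [5]], Q = [[1, 3, 6], [2, 5], [4, 7], [8]]

Insert each entry of the permutation into P by Schensted row insertion, recording in Q the position of each new cell.

Insert 5: appended to row 1. P = [[5]].
Insert 4: 4 bumps 5 from row 1; 5 starts row 2. P = [[4], [5]].
Insert 8: appended to row 1. P = [[4, 8], [5]].
Insert 1: 1 bumps 4 from row 1; 4 bumps 5 from row 2; 5 starts row 3. P = [[1, 8], [4], [5]].
Insert 3: 3 bumps 8 from row 1; 8 appends to row 2. P = [[1, 3], [4, 8], [5]].
Insert 7: appended to row 1. P = [[1, 3, 7], [4, 8], [5]].
Insert 6: 6 bumps 7 from row 1; 7 bumps 8 from row 2; 8 appends to row 3. P = [[1, 3, 6], [4, 7], [5, 8]].
Insert 2: 2 bumps 3 from row 1; 3 bumps 4 from row 2; 4 bumps 5 from row 3; 5 starts row 4. P = [[1, 2, 6], [3, 7], [4, 8], [5]].

So P = [[1, 2, 6], [3, 7], [4, 8], [5]], Q = [[1, 3, 6], [2, 5], [4, 7], [8]].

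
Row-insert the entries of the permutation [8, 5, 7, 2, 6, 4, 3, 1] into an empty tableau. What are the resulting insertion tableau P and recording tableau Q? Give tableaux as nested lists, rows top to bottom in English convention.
P = [[1, 3], [2, 6], [4], [5], [7], [8]], Q = [[1, 3], [2, 5], [4], [6], [7], [8]]

Insert each entry of the permutation into P by Schensted row insertion, recording in Q the position of each new cell.

Insert 8: appended to row 1. P = [[8]], Q = [[1]].
Insert 5: 5 bumps 8 from row 1; 8 starts row 2. P = [[5], [8]], Q = [[1], [2]].
Insert 7: appended to row 1. P = [[5, 7], [8]], Q = [[1, 3], [2]].
Insert 2: 2 bumps 5 from row 1; 5 bumps 8 from row 2; 8 starts row 3. P = [[2, 7], [5], [8]], Q = [[1, 3], [2], [4]].
Insert 6: 6 bumps 7 from row 1; 7 appends to row 2. P = [[2, 6], [5, 7], [8]], Q = [[1, 3], [2, 5], [4]].
Insert 4: 4 bumps 6 from row 1; 6 bumps 7 from row 2; 7 bumps 8 from row 3; 8 starts row 4. P = [[2, 4], [5, 6], [7], [8]], Q = [[1, 3], [2, 5], [4], [6]].
Insert 3: 3 bumps 4 from row 1; 4 bumps 5 from row 2; 5 bumps 7 from row 3; 7 bumps 8 from row 4; 8 starts row 5. P = [[2, 3], [4, 6], [5], [7], [8]], Q = [[1, 3], [2, 5], [4], [6], [7]].
Insert 1: 1 bumps 2 from row 1; 2 bumps 4 from row 2; 4 bumps 5 from row 3; 5 bumps 7 from row 4; 7 bumps 8 from row 5; 8 starts row 6. P = [[1, 3], [2, 6], [4], [5], [7], [8]], Q = [[1, 3], [2, 5], [4], [6], [7], [8]].

So P = [[1, 3], [2, 6], [4], [5], [7], [8]], Q = [[1, 3], [2, 5], [4], [6], [7], [8]].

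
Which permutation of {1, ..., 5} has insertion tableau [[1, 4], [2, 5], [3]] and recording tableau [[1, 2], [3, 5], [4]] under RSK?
Reverse the RSK construction: for i from n down to 1, find the cell of Q containing i, remove the entry at that cell from P, and reverse-bump it up through P; the value ejected from row 1 is w(i).

Step i=5: Q has 5 at row 2, column 2; remove 5 from row 2 of P and reverse-bump: 5 enters row 1 and ejects 4. So w(5) = 4. P is now [[1, 5], [2], [3]].
Step i=4: Q has 4 at row 3, column 1; remove 3 from row 3 of P and reverse-bump: 3 enters row 2 and ejects 2; 2 enters row 1 and ejects 1. So w(4) = 1. P is now [[2, 5], [3]].
Step i=3: Q has 3 at row 2, column 1; remove 3 from row 2 of P and reverse-bump: 3 enters row 1 and ejects 2. So w(3) = 2. P is now [[3, 5]].
Step i=2: Q has 2 at row 1, column 2; remove that cell from P, ejecting 5. So w(2) = 5. P is now [[3]].
Step i=1: Q has 1 at row 1, column 1; remove that cell from P, ejecting 3. So w(1) = 3. P is now [].

So w = 3 5 2 1 4.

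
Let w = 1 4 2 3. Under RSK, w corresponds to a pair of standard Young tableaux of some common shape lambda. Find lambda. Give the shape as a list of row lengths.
[3, 1]

Row-insert each entry into an empty tableau.

After inserting 1: P = [[1]].
After inserting 4: P = [[1, 4]].
After inserting 2: P = [[1, 2], [4]].
After inserting 3: P = [[1, 2, 3], [4]].

The final insertion tableau P = [[1, 2, 3], [4]] has shape [3, 1].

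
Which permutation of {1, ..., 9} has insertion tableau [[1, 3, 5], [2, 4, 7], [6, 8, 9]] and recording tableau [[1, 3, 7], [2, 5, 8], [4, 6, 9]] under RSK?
6 2 8 1 4 3 9 7 5

Reverse the RSK construction: for i from n down to 1, find the cell of Q containing i, remove the entry at that cell from P, and reverse-bump it up through P; the value ejected from row 1 is w(i).

Step i=9: Q has 9 at row 3, column 3; remove 9 from row 3 of P and reverse-bump: 9 enters row 2 and ejects 7; 7 enters row 1 and ejects 5. So w(9) = 5. P is now [[1, 3, 7], [2, 4, 9], [6, 8]].
Step i=8: Q has 8 at row 2, column 3; remove 9 from row 2 of P and reverse-bump: 9 enters row 1 and ejects 7. So w(8) = 7. P is now [[1, 3, 9], [2, 4], [6, 8]].
Step i=7: Q has 7 at row 1, column 3; remove that cell from P, ejecting 9. So w(7) = 9. P is now [[1, 3], [2, 4], [6, 8]].
Step i=6: Q has 6 at row 3, column 2; remove 8 from row 3 of P and reverse-bump: 8 enters row 2 and ejects 4; 4 enters row 1 and ejects 3. So w(6) = 3. P is now [[1, 4], [2, 8], [6]].
Step i=5: Q has 5 at row 2, column 2; remove 8 from row 2 of P and reverse-bump: 8 enters row 1 and ejects 4. So w(5) = 4. P is now [[1, 8], [2], [6]].
Step i=4: Q has 4 at row 3, column 1; remove 6 from row 3 of P and reverse-bump: 6 enters row 2 and ejects 2; 2 enters row 1 and ejects 1. So w(4) = 1. P is now [[2, 8], [6]].
Step i=3: Q has 3 at row 1, column 2; remove that cell from P, ejecting 8. So w(3) = 8. P is now [[2], [6]].
Step i=2: Q has 2 at row 2, column 1; remove 6 from row 2 of P and reverse-bump: 6 enters row 1 and ejects 2. So w(2) = 2. P is now [[6]].
Step i=1: Q has 1 at row 1, column 1; remove that cell from P, ejecting 6. So w(1) = 6. P is now [].

So w = 6 2 8 1 4 3 9 7 5.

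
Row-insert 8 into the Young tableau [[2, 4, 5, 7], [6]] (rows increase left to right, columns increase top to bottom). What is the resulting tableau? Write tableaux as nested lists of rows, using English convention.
[[2, 4, 5, 7, 8], [6]]

8 is larger than every entry of row 1, so it is appended to row 1. The new tableau is [[2, 4, 5, 7, 8], [6]].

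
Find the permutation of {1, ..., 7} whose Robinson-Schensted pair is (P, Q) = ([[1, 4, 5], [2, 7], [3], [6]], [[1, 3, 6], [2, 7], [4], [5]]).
Reverse the RSK construction: for i from n down to 1, find the cell of Q containing i, remove the entry at that cell from P, and reverse-bump it up through P; the value ejected from row 1 is w(i).

Step i=7: Q has 7 at row 2, column 2; remove 7 from row 2 of P and reverse-bump: 7 enters row 1 and ejects 5. So w(7) = 5. P is now [[1, 4, 7], [2], [3], [6]].
Step i=6: Q has 6 at row 1, column 3; remove that cell from P, ejecting 7. So w(6) = 7. P is now [[1, 4], [2], [3], [6]].
Step i=5: Q has 5 at row 4, column 1; remove 6 from row 4 of P and reverse-bump: 6 enters row 3 and ejects 3; 3 enters row 2 and ejects 2; 2 enters row 1 and ejects 1. So w(5) = 1. P is now [[2, 4], [3], [6]].
Step i=4: Q has 4 at row 3, column 1; remove 6 from row 3 of P and reverse-bump: 6 enters row 2 and ejects 3; 3 enters row 1 and ejects 2. So w(4) = 2. P is now [[3, 4], [6]].
Step i=3: Q has 3 at row 1, column 2; remove that cell from P, ejecting 4. So w(3) = 4. P is now [[3], [6]].
Step i=2: Q has 2 at row 2, column 1; remove 6 from row 2 of P and reverse-bump: 6 enters row 1 and ejects 3. So w(2) = 3. P is now [[6]].
Step i=1: Q has 1 at row 1, column 1; remove that cell from P, ejecting 6. So w(1) = 6. P is now [].

So w = 6 3 4 2 1 7 5.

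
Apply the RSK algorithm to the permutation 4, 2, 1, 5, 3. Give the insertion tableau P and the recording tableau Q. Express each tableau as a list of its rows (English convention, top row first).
Insert each entry of the permutation into P by Schensted row insertion, recording in Q the position of each new cell.

Insert 4: appended to row 1. P = [[4]].
Insert 2: 2 bumps 4 from row 1; 4 starts row 2. P = [[2], [4]].
Insert 1: 1 bumps 2 from row 1; 2 bumps 4 from row 2; 4 starts row 3. P = [[1], [2], [4]].
Insert 5: appended to row 1. P = [[1, 5], [2], [4]].
Insert 3: 3 bumps 5 from row 1; 5 appends to row 2. P = [[1, 3], [2, 5], [4]].

So P = [[1, 3], [2, 5], [4]], Q = [[1, 4], [2, 5], [3]].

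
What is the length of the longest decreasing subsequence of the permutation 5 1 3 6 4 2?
3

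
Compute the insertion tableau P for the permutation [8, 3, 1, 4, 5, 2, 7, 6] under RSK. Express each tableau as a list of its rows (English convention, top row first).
After inserting 8: P = [[8]].
After inserting 3: P = [[3], [8]].
After inserting 1: P = [[1], [3], [8]].
After inserting 4: P = [[1, 4], [3], [8]].
After inserting 5: P = [[1, 4, 5], [3], [8]].
After inserting 2: P = [[1, 2, 5], [3, 4], [8]].
After inserting 7: P = [[1, 2, 5, 7], [3, 4], [8]].
After inserting 6: P = [[1, 2, 5, 6], [3, 4, 7], [8]].

So P = [[1, 2, 5, 6], [3, 4, 7], [8]].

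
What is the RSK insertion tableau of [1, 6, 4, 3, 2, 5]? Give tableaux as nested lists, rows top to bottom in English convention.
P = [[1, 2, 5], [3], [4], [6]]

Insert 1: appended to row 1. P = [[1]].
Insert 6: appended to row 1. P = [[1, 6]].
Insert 4: 4 bumps 6 from row 1; 6 starts row 2. P = [[1, 4], [6]].
Insert 3: 3 bumps 4 from row 1; 4 bumps 6 from row 2; 6 starts row 3. P = [[1, 3], [4], [6]].
Insert 2: 2 bumps 3 from row 1; 3 bumps 4 from row 2; 4 bumps 6 from row 3; 6 starts row 4. P = [[1, 2], [3], [4], [6]].
Insert 5: appended to row 1. P = [[1, 2, 5], [3], [4], [6]].

So P = [[1, 2, 5], [3], [4], [6]].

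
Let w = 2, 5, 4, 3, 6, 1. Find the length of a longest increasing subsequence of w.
3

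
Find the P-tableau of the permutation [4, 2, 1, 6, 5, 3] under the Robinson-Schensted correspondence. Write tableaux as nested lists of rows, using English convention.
P = [[1, 3], [2, 5], [4, 6]]

Insert 4: appended to row 1. P = [[4]].
Insert 2: 2 bumps 4 from row 1; 4 starts row 2. P = [[2], [4]].
Insert 1: 1 bumps 2 from row 1; 2 bumps 4 from row 2; 4 starts row 3. P = [[1], [2], [4]].
Insert 6: appended to row 1. P = [[1, 6], [2], [4]].
Insert 5: 5 bumps 6 from row 1; 6 appends to row 2. P = [[1, 5], [2, 6], [4]].
Insert 3: 3 bumps 5 from row 1; 5 bumps 6 from row 2; 6 appends to row 3. P = [[1, 3], [2, 5], [4, 6]].

So P = [[1, 3], [2, 5], [4, 6]].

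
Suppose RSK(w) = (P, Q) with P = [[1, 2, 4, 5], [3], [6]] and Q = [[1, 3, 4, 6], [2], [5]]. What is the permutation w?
6 1 3 4 2 5

Reverse the RSK construction: for i from n down to 1, find the cell of Q containing i, remove the entry at that cell from P, and reverse-bump it up through P; the value ejected from row 1 is w(i).

Step i=6: Q has 6 at row 1, column 4; remove that cell from P, ejecting 5. So w(6) = 5. P is now [[1, 2, 4], [3], [6]].
Step i=5: Q has 5 at row 3, column 1; remove 6 from row 3 of P and reverse-bump: 6 enters row 2 and ejects 3; 3 enters row 1 and ejects 2. So w(5) = 2. P is now [[1, 3, 4], [6]].
Step i=4: Q has 4 at row 1, column 3; remove that cell from P, ejecting 4. So w(4) = 4. P is now [[1, 3], [6]].
Step i=3: Q has 3 at row 1, column 2; remove that cell from P, ejecting 3. So w(3) = 3. P is now [[1], [6]].
Step i=2: Q has 2 at row 2, column 1; remove 6 from row 2 of P and reverse-bump: 6 enters row 1 and ejects 1. So w(2) = 1. P is now [[6]].
Step i=1: Q has 1 at row 1, column 1; remove that cell from P, ejecting 6. So w(1) = 6. P is now [].

So w = 6 1 3 4 2 5.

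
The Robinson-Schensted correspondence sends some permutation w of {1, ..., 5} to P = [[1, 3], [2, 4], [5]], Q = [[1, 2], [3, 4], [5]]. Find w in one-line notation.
2 5 1 4 3

Reverse RSK: for i = n, n-1, ..., 1, locate i in Q, remove the corresponding corner cell from P, and reverse-bump its entry up through P; the value ejected from row 1 is w(i).

So w = 2 5 1 4 3.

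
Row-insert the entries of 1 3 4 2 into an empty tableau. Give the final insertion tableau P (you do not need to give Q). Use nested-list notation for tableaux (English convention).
Insert 1: appended to row 1. P = [[1]].
Insert 3: appended to row 1. P = [[1, 3]].
Insert 4: appended to row 1. P = [[1, 3, 4]].
Insert 2: 2 bumps 3 from row 1; 3 starts row 2. P = [[1, 2, 4], [3]].

So P = [[1, 2, 4], [3]].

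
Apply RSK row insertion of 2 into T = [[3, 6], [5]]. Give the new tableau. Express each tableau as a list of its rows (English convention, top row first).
In row 1, 2 replaces 3 (the leftmost entry greater than 2); 3 is bumped to row 2. In row 2, 3 replaces 5 (the leftmost entry greater than 3); 5 is bumped to row 3. 5 starts a new row 3. The new tableau is [[2, 6], [3], [5]].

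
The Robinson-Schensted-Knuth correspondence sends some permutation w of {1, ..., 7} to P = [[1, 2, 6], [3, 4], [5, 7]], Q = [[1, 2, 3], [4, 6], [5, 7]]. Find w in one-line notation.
3 5 7 4 1 6 2

Reverse the RSK construction: for i from n down to 1, find the cell of Q containing i, remove the entry at that cell from P, and reverse-bump it up through P; the value ejected from row 1 is w(i).

Step i=7: Q has 7 at row 3, column 2; remove 7 from row 3 of P and reverse-bump: 7 enters row 2 and ejects 4; 4 enters row 1 and ejects 2. So w(7) = 2. P is now [[1, 4, 6], [3, 7], [5]].
Step i=6: Q has 6 at row 2, column 2; remove 7 from row 2 of P and reverse-bump: 7 enters row 1 and ejects 6. So w(6) = 6. P is now [[1, 4, 7], [3], [5]].
Step i=5: Q has 5 at row 3, column 1; remove 5 from row 3 of P and reverse-bump: 5 enters row 2 and ejects 3; 3 enters row 1 and ejects 1. So w(5) = 1. P is now [[3, 4, 7], [5]].
Step i=4: Q has 4 at row 2, column 1; remove 5 from row 2 of P and reverse-bump: 5 enters row 1 and ejects 4. So w(4) = 4. P is now [[3, 5, 7]].
Step i=3: Q has 3 at row 1, column 3; remove that cell from P, ejecting 7. So w(3) = 7. P is now [[3, 5]].
Step i=2: Q has 2 at row 1, column 2; remove that cell from P, ejecting 5. So w(2) = 5. P is now [[3]].
Step i=1: Q has 1 at row 1, column 1; remove that cell from P, ejecting 3. So w(1) = 3. P is now [].

So w = 3 5 7 4 1 6 2.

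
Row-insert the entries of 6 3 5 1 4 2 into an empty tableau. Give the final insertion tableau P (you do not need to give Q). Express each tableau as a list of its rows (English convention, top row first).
P = [[1, 2], [3, 4], [5], [6]]

Insert 6: appended to row 1. P = [[6]].
Insert 3: 3 bumps 6 from row 1; 6 starts row 2. P = [[3], [6]].
Insert 5: appended to row 1. P = [[3, 5], [6]].
Insert 1: 1 bumps 3 from row 1; 3 bumps 6 from row 2; 6 starts row 3. P = [[1, 5], [3], [6]].
Insert 4: 4 bumps 5 from row 1; 5 appends to row 2. P = [[1, 4], [3, 5], [6]].
Insert 2: 2 bumps 4 from row 1; 4 bumps 5 from row 2; 5 bumps 6 from row 3; 6 starts row 4. P = [[1, 2], [3, 4], [5], [6]].

So P = [[1, 2], [3, 4], [5], [6]].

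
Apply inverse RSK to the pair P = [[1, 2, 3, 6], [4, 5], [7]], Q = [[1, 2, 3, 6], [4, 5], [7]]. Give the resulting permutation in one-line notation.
Reverse the RSK construction: for i from n down to 1, find the cell of Q containing i, remove the entry at that cell from P, and reverse-bump it up through P; the value ejected from row 1 is w(i).

Step i=7: Q has 7 at row 3, column 1; remove 7 from row 3 of P and reverse-bump: 7 enters row 2 and ejects 5; 5 enters row 1 and ejects 3. So w(7) = 3. P is now [[1, 2, 5, 6], [4, 7]].
Step i=6: Q has 6 at row 1, column 4; remove that cell from P, ejecting 6. So w(6) = 6. P is now [[1, 2, 5], [4, 7]].
Step i=5: Q has 5 at row 2, column 2; remove 7 from row 2 of P and reverse-bump: 7 enters row 1 and ejects 5. So w(5) = 5. P is now [[1, 2, 7], [4]].
Step i=4: Q has 4 at row 2, column 1; remove 4 from row 2 of P and reverse-bump: 4 enters row 1 and ejects 2. So w(4) = 2. P is now [[1, 4, 7]].
Step i=3: Q has 3 at row 1, column 3; remove that cell from P, ejecting 7. So w(3) = 7. P is now [[1, 4]].
Step i=2: Q has 2 at row 1, column 2; remove that cell from P, ejecting 4. So w(2) = 4. P is now [[1]].
Step i=1: Q has 1 at row 1, column 1; remove that cell from P, ejecting 1. So w(1) = 1. P is now [].

So w = 1 4 7 2 5 6 3.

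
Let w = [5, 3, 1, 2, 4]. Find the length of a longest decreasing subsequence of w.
3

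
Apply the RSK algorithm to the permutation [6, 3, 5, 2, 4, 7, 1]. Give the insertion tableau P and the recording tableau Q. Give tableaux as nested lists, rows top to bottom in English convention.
P = [[1, 4, 7], [2, 5], [3], [6]], Q = [[1, 3, 6], [2, 5], [4], [7]]

Insert each entry of the permutation into P by Schensted row insertion, recording in Q the position of each new cell.

Insert 6: appended to row 1. P = [[6]], Q = [[1]].
Insert 3: 3 bumps 6 from row 1; 6 starts row 2. P = [[3], [6]], Q = [[1], [2]].
Insert 5: appended to row 1. P = [[3, 5], [6]], Q = [[1, 3], [2]].
Insert 2: 2 bumps 3 from row 1; 3 bumps 6 from row 2; 6 starts row 3. P = [[2, 5], [3], [6]], Q = [[1, 3], [2], [4]].
Insert 4: 4 bumps 5 from row 1; 5 appends to row 2. P = [[2, 4], [3, 5], [6]], Q = [[1, 3], [2, 5], [4]].
Insert 7: appended to row 1. P = [[2, 4, 7], [3, 5], [6]], Q = [[1, 3, 6], [2, 5], [4]].
Insert 1: 1 bumps 2 from row 1; 2 bumps 3 from row 2; 3 bumps 6 from row 3; 6 starts row 4. P = [[1, 4, 7], [2, 5], [3], [6]], Q = [[1, 3, 6], [2, 5], [4], [7]].

So P = [[1, 4, 7], [2, 5], [3], [6]], Q = [[1, 3, 6], [2, 5], [4], [7]].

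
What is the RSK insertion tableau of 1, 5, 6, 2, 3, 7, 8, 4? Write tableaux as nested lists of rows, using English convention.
P = [[1, 2, 3, 4, 8], [5, 6, 7]]

Insert 1: appended to row 1. P = [[1]].
Insert 5: appended to row 1. P = [[1, 5]].
Insert 6: appended to row 1. P = [[1, 5, 6]].
Insert 2: 2 bumps 5 from row 1; 5 starts row 2. P = [[1, 2, 6], [5]].
Insert 3: 3 bumps 6 from row 1; 6 appends to row 2. P = [[1, 2, 3], [5, 6]].
Insert 7: appended to row 1. P = [[1, 2, 3, 7], [5, 6]].
Insert 8: appended to row 1. P = [[1, 2, 3, 7, 8], [5, 6]].
Insert 4: 4 bumps 7 from row 1; 7 appends to row 2. P = [[1, 2, 3, 4, 8], [5, 6, 7]].

So P = [[1, 2, 3, 4, 8], [5, 6, 7]].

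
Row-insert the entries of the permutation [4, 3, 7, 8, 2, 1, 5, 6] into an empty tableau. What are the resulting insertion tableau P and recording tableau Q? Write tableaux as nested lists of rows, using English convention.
P = [[1, 5, 6], [2, 7, 8], [3], [4]], Q = [[1, 3, 4], [2, 7, 8], [5], [6]]

Insert each entry of the permutation into P by Schensted row insertion, recording in Q the position of each new cell.

Insert 4: appended to row 1. P = [[4]].
Insert 3: 3 bumps 4 from row 1; 4 starts row 2. P = [[3], [4]].
Insert 7: appended to row 1. P = [[3, 7], [4]].
Insert 8: appended to row 1. P = [[3, 7, 8], [4]].
Insert 2: 2 bumps 3 from row 1; 3 bumps 4 from row 2; 4 starts row 3. P = [[2, 7, 8], [3], [4]].
Insert 1: 1 bumps 2 from row 1; 2 bumps 3 from row 2; 3 bumps 4 from row 3; 4 starts row 4. P = [[1, 7, 8], [2], [3], [4]].
Insert 5: 5 bumps 7 from row 1; 7 appends to row 2. P = [[1, 5, 8], [2, 7], [3], [4]].
Insert 6: 6 bumps 8 from row 1; 8 appends to row 2. P = [[1, 5, 6], [2, 7, 8], [3], [4]].

So P = [[1, 5, 6], [2, 7, 8], [3], [4]], Q = [[1, 3, 4], [2, 7, 8], [5], [6]].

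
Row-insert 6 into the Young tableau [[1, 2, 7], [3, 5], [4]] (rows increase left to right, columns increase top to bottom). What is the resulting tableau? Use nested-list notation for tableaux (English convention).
[[1, 2, 6], [3, 5, 7], [4]]

In row 1, 6 replaces 7 (the leftmost entry greater than 6); 7 is bumped to row 2. 7 is appended to row 2. The new tableau is [[1, 2, 6], [3, 5, 7], [4]].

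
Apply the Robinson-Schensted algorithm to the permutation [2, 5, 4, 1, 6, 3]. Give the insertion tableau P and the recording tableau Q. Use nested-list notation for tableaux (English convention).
Insert each entry of the permutation into P by Schensted row insertion, recording in Q the position of each new cell.

Insert 2: appended to row 1. P = [[2]], Q = [[1]].
Insert 5: appended to row 1. P = [[2, 5]], Q = [[1, 2]].
Insert 4: 4 bumps 5 from row 1; 5 starts row 2. P = [[2, 4], [5]], Q = [[1, 2], [3]].
Insert 1: 1 bumps 2 from row 1; 2 bumps 5 from row 2; 5 starts row 3. P = [[1, 4], [2], [5]], Q = [[1, 2], [3], [4]].
Insert 6: appended to row 1. P = [[1, 4, 6], [2], [5]], Q = [[1, 2, 5], [3], [4]].
Insert 3: 3 bumps 4 from row 1; 4 appends to row 2. P = [[1, 3, 6], [2, 4], [5]], Q = [[1, 2, 5], [3, 6], [4]].

So P = [[1, 3, 6], [2, 4], [5]], Q = [[1, 2, 5], [3, 6], [4]].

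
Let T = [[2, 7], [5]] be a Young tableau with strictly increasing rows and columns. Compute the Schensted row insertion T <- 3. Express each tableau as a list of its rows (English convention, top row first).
[[2, 3], [5, 7]]

In row 1, 3 replaces 7 (the leftmost entry greater than 3); 7 is bumped to row 2. 7 is appended to row 2. The new tableau is [[2, 3], [5, 7]].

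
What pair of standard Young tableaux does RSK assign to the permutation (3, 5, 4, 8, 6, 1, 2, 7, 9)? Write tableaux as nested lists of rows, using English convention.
Insert each entry of the permutation into P by Schensted row insertion, recording in Q the position of each new cell.

Insert 3: appended to row 1. P = [[3]], Q = [[1]].
Insert 5: appended to row 1. P = [[3, 5]], Q = [[1, 2]].
Insert 4: 4 bumps 5 from row 1; 5 starts row 2. P = [[3, 4], [5]], Q = [[1, 2], [3]].
Insert 8: appended to row 1. P = [[3, 4, 8], [5]], Q = [[1, 2, 4], [3]].
Insert 6: 6 bumps 8 from row 1; 8 appends to row 2. P = [[3, 4, 6], [5, 8]], Q = [[1, 2, 4], [3, 5]].
Insert 1: 1 bumps 3 from row 1; 3 bumps 5 from row 2; 5 starts row 3. P = [[1, 4, 6], [3, 8], [5]], Q = [[1, 2, 4], [3, 5], [6]].
Insert 2: 2 bumps 4 from row 1; 4 bumps 8 from row 2; 8 appends to row 3. P = [[1, 2, 6], [3, 4], [5, 8]], Q = [[1, 2, 4], [3, 5], [6, 7]].
Insert 7: appended to row 1. P = [[1, 2, 6, 7], [3, 4], [5, 8]], Q = [[1, 2, 4, 8], [3, 5], [6, 7]].
Insert 9: appended to row 1. P = [[1, 2, 6, 7, 9], [3, 4], [5, 8]], Q = [[1, 2, 4, 8, 9], [3, 5], [6, 7]].

So P = [[1, 2, 6, 7, 9], [3, 4], [5, 8]], Q = [[1, 2, 4, 8, 9], [3, 5], [6, 7]].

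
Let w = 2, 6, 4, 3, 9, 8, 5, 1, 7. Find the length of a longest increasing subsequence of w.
4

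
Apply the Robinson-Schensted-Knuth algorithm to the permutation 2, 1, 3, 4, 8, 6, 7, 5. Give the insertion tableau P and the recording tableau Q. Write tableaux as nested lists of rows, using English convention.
P = [[1, 3, 4, 5, 7], [2, 6], [8]], Q = [[1, 3, 4, 5, 7], [2, 6], [8]]

Insert each entry of the permutation into P by Schensted row insertion, recording in Q the position of each new cell.

Insert 2: appended to row 1. P = [[2]].
Insert 1: 1 bumps 2 from row 1; 2 starts row 2. P = [[1], [2]].
Insert 3: appended to row 1. P = [[1, 3], [2]].
Insert 4: appended to row 1. P = [[1, 3, 4], [2]].
Insert 8: appended to row 1. P = [[1, 3, 4, 8], [2]].
Insert 6: 6 bumps 8 from row 1; 8 appends to row 2. P = [[1, 3, 4, 6], [2, 8]].
Insert 7: appended to row 1. P = [[1, 3, 4, 6, 7], [2, 8]].
Insert 5: 5 bumps 6 from row 1; 6 bumps 8 from row 2; 8 starts row 3. P = [[1, 3, 4, 5, 7], [2, 6], [8]].

So P = [[1, 3, 4, 5, 7], [2, 6], [8]], Q = [[1, 3, 4, 5, 7], [2, 6], [8]].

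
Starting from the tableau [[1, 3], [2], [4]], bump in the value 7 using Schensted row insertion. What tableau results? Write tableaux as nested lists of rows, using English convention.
[[1, 3, 7], [2], [4]]

7 is larger than every entry of row 1, so it is appended to row 1. The new tableau is [[1, 3, 7], [2], [4]].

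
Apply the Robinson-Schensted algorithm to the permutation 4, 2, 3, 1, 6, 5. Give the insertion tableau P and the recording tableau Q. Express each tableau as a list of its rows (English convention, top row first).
P = [[1, 3, 5], [2, 6], [4]], Q = [[1, 3, 5], [2, 6], [4]]

Insert each entry of the permutation into P by Schensted row insertion, recording in Q the position of each new cell.

After inserting 4: P = [[4]].
After inserting 2: P = [[2], [4]].
After inserting 3: P = [[2, 3], [4]].
After inserting 1: P = [[1, 3], [2], [4]].
After inserting 6: P = [[1, 3, 6], [2], [4]].
After inserting 5: P = [[1, 3, 5], [2, 6], [4]].

So P = [[1, 3, 5], [2, 6], [4]], Q = [[1, 3, 5], [2, 6], [4]].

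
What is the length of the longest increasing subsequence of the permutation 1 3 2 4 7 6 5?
4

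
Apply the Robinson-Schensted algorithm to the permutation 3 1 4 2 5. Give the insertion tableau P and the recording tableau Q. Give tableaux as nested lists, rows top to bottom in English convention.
P = [[1, 2, 5], [3, 4]], Q = [[1, 3, 5], [2, 4]]

Insert each entry of the permutation into P by Schensted row insertion, recording in Q the position of each new cell.

Insert 3: appended to row 1. P = [[3]].
Insert 1: 1 bumps 3 from row 1; 3 starts row 2. P = [[1], [3]].
Insert 4: appended to row 1. P = [[1, 4], [3]].
Insert 2: 2 bumps 4 from row 1; 4 appends to row 2. P = [[1, 2], [3, 4]].
Insert 5: appended to row 1. P = [[1, 2, 5], [3, 4]].

So P = [[1, 2, 5], [3, 4]], Q = [[1, 3, 5], [2, 4]].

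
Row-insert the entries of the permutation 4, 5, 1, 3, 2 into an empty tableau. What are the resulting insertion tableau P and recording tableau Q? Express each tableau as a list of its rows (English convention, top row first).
P = [[1, 2], [3, 5], [4]], Q = [[1, 2], [3, 4], [5]]

Insert each entry of the permutation into P by Schensted row insertion, recording in Q the position of each new cell.

Insert 4: appended to row 1. P = [[4]].
Insert 5: appended to row 1. P = [[4, 5]].
Insert 1: 1 bumps 4 from row 1; 4 starts row 2. P = [[1, 5], [4]].
Insert 3: 3 bumps 5 from row 1; 5 appends to row 2. P = [[1, 3], [4, 5]].
Insert 2: 2 bumps 3 from row 1; 3 bumps 4 from row 2; 4 starts row 3. P = [[1, 2], [3, 5], [4]].

So P = [[1, 2], [3, 5], [4]], Q = [[1, 2], [3, 4], [5]].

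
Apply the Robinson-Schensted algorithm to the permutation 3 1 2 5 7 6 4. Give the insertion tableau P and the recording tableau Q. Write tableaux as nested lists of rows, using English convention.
P = [[1, 2, 4, 6], [3, 5], [7]], Q = [[1, 3, 4, 5], [2, 6], [7]]

Insert each entry of the permutation into P by Schensted row insertion, recording in Q the position of each new cell.

Insert 3: appended to row 1. P = [[3]].
Insert 1: 1 bumps 3 from row 1; 3 starts row 2. P = [[1], [3]].
Insert 2: appended to row 1. P = [[1, 2], [3]].
Insert 5: appended to row 1. P = [[1, 2, 5], [3]].
Insert 7: appended to row 1. P = [[1, 2, 5, 7], [3]].
Insert 6: 6 bumps 7 from row 1; 7 appends to row 2. P = [[1, 2, 5, 6], [3, 7]].
Insert 4: 4 bumps 5 from row 1; 5 bumps 7 from row 2; 7 starts row 3. P = [[1, 2, 4, 6], [3, 5], [7]].

So P = [[1, 2, 4, 6], [3, 5], [7]], Q = [[1, 3, 4, 5], [2, 6], [7]].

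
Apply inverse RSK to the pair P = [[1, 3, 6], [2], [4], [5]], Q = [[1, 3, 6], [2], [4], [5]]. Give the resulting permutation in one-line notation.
5 2 4 3 1 6

Reverse the RSK construction: for i from n down to 1, find the cell of Q containing i, remove the entry at that cell from P, and reverse-bump it up through P; the value ejected from row 1 is w(i).

Step i=6: Q has 6 at row 1, column 3; remove that cell from P, ejecting 6. So w(6) = 6. P is now [[1, 3], [2], [4], [5]].
Step i=5: Q has 5 at row 4, column 1; remove 5 from row 4 of P and reverse-bump: 5 enters row 3 and ejects 4; 4 enters row 2 and ejects 2; 2 enters row 1 and ejects 1. So w(5) = 1. P is now [[2, 3], [4], [5]].
Step i=4: Q has 4 at row 3, column 1; remove 5 from row 3 of P and reverse-bump: 5 enters row 2 and ejects 4; 4 enters row 1 and ejects 3. So w(4) = 3. P is now [[2, 4], [5]].
Step i=3: Q has 3 at row 1, column 2; remove that cell from P, ejecting 4. So w(3) = 4. P is now [[2], [5]].
Step i=2: Q has 2 at row 2, column 1; remove 5 from row 2 of P and reverse-bump: 5 enters row 1 and ejects 2. So w(2) = 2. P is now [[5]].
Step i=1: Q has 1 at row 1, column 1; remove that cell from P, ejecting 5. So w(1) = 5. P is now [].

So w = 5 2 4 3 1 6.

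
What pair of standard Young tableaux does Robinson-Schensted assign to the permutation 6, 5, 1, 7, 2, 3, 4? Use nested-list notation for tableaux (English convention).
Insert each entry of the permutation into P by Schensted row insertion, recording in Q the position of each new cell.

Insert 6: appended to row 1. P = [[6]].
Insert 5: 5 bumps 6 from row 1; 6 starts row 2. P = [[5], [6]].
Insert 1: 1 bumps 5 from row 1; 5 bumps 6 from row 2; 6 starts row 3. P = [[1], [5], [6]].
Insert 7: appended to row 1. P = [[1, 7], [5], [6]].
Insert 2: 2 bumps 7 from row 1; 7 appends to row 2. P = [[1, 2], [5, 7], [6]].
Insert 3: appended to row 1. P = [[1, 2, 3], [5, 7], [6]].
Insert 4: appended to row 1. P = [[1, 2, 3, 4], [5, 7], [6]].

So P = [[1, 2, 3, 4], [5, 7], [6]], Q = [[1, 4, 6, 7], [2, 5], [3]].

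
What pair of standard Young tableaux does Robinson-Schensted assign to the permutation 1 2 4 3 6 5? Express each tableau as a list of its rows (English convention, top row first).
P = [[1, 2, 3, 5], [4, 6]], Q = [[1, 2, 3, 5], [4, 6]]

Insert each entry of the permutation into P by Schensted row insertion, recording in Q the position of each new cell.

Insert 1: appended to row 1. P = [[1]].
Insert 2: appended to row 1. P = [[1, 2]].
Insert 4: appended to row 1. P = [[1, 2, 4]].
Insert 3: 3 bumps 4 from row 1; 4 starts row 2. P = [[1, 2, 3], [4]].
Insert 6: appended to row 1. P = [[1, 2, 3, 6], [4]].
Insert 5: 5 bumps 6 from row 1; 6 appends to row 2. P = [[1, 2, 3, 5], [4, 6]].

So P = [[1, 2, 3, 5], [4, 6]], Q = [[1, 2, 3, 5], [4, 6]].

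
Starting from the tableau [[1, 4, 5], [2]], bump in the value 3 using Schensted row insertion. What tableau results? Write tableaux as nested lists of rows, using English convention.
[[1, 3, 5], [2, 4]]

In row 1, 3 replaces 4 (the leftmost entry greater than 3); 4 is bumped to row 2. 4 is appended to row 2. The new tableau is [[1, 3, 5], [2, 4]].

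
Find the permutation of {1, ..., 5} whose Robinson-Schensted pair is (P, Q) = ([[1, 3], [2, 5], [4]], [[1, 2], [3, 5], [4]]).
4 5 2 1 3

Reverse the RSK construction: for i from n down to 1, find the cell of Q containing i, remove the entry at that cell from P, and reverse-bump it up through P; the value ejected from row 1 is w(i).

Step i=5: Q has 5 at row 2, column 2; remove 5 from row 2 of P and reverse-bump: 5 enters row 1 and ejects 3. So w(5) = 3. P is now [[1, 5], [2], [4]].
Step i=4: Q has 4 at row 3, column 1; remove 4 from row 3 of P and reverse-bump: 4 enters row 2 and ejects 2; 2 enters row 1 and ejects 1. So w(4) = 1. P is now [[2, 5], [4]].
Step i=3: Q has 3 at row 2, column 1; remove 4 from row 2 of P and reverse-bump: 4 enters row 1 and ejects 2. So w(3) = 2. P is now [[4, 5]].
Step i=2: Q has 2 at row 1, column 2; remove that cell from P, ejecting 5. So w(2) = 5. P is now [[4]].
Step i=1: Q has 1 at row 1, column 1; remove that cell from P, ejecting 4. So w(1) = 4. P is now [].

So w = 4 5 2 1 3.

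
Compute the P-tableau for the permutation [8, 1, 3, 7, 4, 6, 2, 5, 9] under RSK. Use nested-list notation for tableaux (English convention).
P = [[1, 2, 4, 5, 9], [3, 6], [7], [8]]

Insert 8: appended to row 1. P = [[8]].
Insert 1: 1 bumps 8 from row 1; 8 starts row 2. P = [[1], [8]].
Insert 3: appended to row 1. P = [[1, 3], [8]].
Insert 7: appended to row 1. P = [[1, 3, 7], [8]].
Insert 4: 4 bumps 7 from row 1; 7 bumps 8 from row 2; 8 starts row 3. P = [[1, 3, 4], [7], [8]].
Insert 6: appended to row 1. P = [[1, 3, 4, 6], [7], [8]].
Insert 2: 2 bumps 3 from row 1; 3 bumps 7 from row 2; 7 bumps 8 from row 3; 8 starts row 4. P = [[1, 2, 4, 6], [3], [7], [8]].
Insert 5: 5 bumps 6 from row 1; 6 appends to row 2. P = [[1, 2, 4, 5], [3, 6], [7], [8]].
Insert 9: appended to row 1. P = [[1, 2, 4, 5, 9], [3, 6], [7], [8]].

So P = [[1, 2, 4, 5, 9], [3, 6], [7], [8]].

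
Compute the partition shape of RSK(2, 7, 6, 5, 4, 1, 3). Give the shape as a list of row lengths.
Row-insert each entry into an empty tableau.

After inserting 2: P = [[2]].
After inserting 7: P = [[2, 7]].
After inserting 6: P = [[2, 6], [7]].
After inserting 5: P = [[2, 5], [6], [7]].
After inserting 4: P = [[2, 4], [5], [6], [7]].
After inserting 1: P = [[1, 4], [2], [5], [6], [7]].
After inserting 3: P = [[1, 3], [2, 4], [5], [6], [7]].

The final insertion tableau P = [[1, 3], [2, 4], [5], [6], [7]] has shape [2, 2, 1, 1, 1].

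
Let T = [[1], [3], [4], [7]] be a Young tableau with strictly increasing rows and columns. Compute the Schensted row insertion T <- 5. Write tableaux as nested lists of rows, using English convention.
[[1, 5], [3], [4], [7]]

5 is larger than every entry of row 1, so it is appended to row 1. The new tableau is [[1, 5], [3], [4], [7]].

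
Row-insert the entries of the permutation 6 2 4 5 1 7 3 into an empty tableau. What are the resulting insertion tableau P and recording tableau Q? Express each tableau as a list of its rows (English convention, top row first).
Insert each entry of the permutation into P by Schensted row insertion, recording in Q the position of each new cell.

Insert 6: appended to row 1. P = [[6]].
Insert 2: 2 bumps 6 from row 1; 6 starts row 2. P = [[2], [6]].
Insert 4: appended to row 1. P = [[2, 4], [6]].
Insert 5: appended to row 1. P = [[2, 4, 5], [6]].
Insert 1: 1 bumps 2 from row 1; 2 bumps 6 from row 2; 6 starts row 3. P = [[1, 4, 5], [2], [6]].
Insert 7: appended to row 1. P = [[1, 4, 5, 7], [2], [6]].
Insert 3: 3 bumps 4 from row 1; 4 appends to row 2. P = [[1, 3, 5, 7], [2, 4], [6]].

So P = [[1, 3, 5, 7], [2, 4], [6]], Q = [[1, 3, 4, 6], [2, 7], [5]].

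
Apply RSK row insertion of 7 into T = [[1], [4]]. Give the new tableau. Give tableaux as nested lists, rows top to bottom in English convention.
7 is larger than every entry of row 1, so it is appended to row 1. The new tableau is [[1, 7], [4]].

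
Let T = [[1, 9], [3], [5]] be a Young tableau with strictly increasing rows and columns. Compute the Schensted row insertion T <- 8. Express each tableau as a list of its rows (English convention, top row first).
In row 1, 8 replaces 9 (the leftmost entry greater than 8); 9 is bumped to row 2. 9 is appended to row 2. The new tableau is [[1, 8], [3, 9], [5]].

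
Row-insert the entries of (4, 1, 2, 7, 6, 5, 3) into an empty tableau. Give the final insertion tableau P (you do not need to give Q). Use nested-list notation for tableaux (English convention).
P = [[1, 2, 3], [4, 5], [6], [7]]

Insert 4: appended to row 1. P = [[4]].
Insert 1: 1 bumps 4 from row 1; 4 starts row 2. P = [[1], [4]].
Insert 2: appended to row 1. P = [[1, 2], [4]].
Insert 7: appended to row 1. P = [[1, 2, 7], [4]].
Insert 6: 6 bumps 7 from row 1; 7 appends to row 2. P = [[1, 2, 6], [4, 7]].
Insert 5: 5 bumps 6 from row 1; 6 bumps 7 from row 2; 7 starts row 3. P = [[1, 2, 5], [4, 6], [7]].
Insert 3: 3 bumps 5 from row 1; 5 bumps 6 from row 2; 6 bumps 7 from row 3; 7 starts row 4. P = [[1, 2, 3], [4, 5], [6], [7]].

So P = [[1, 2, 3], [4, 5], [6], [7]].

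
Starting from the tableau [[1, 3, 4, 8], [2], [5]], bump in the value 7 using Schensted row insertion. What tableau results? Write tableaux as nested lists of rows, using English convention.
In row 1, 7 replaces 8 (the leftmost entry greater than 7); 8 is bumped to row 2. 8 is appended to row 2. The new tableau is [[1, 3, 4, 7], [2, 8], [5]].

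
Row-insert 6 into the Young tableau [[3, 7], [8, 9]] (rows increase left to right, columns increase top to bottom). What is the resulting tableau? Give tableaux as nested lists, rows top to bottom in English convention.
In row 1, 6 replaces 7 (the leftmost entry greater than 6); 7 is bumped to row 2. In row 2, 7 replaces 8 (the leftmost entry greater than 7); 8 is bumped to row 3. 8 starts a new row 3. The new tableau is [[3, 6], [7, 9], [8]].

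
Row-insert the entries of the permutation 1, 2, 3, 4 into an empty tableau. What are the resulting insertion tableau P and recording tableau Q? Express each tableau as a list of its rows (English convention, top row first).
P = [[1, 2, 3, 4]], Q = [[1, 2, 3, 4]]

Insert each entry of the permutation into P by Schensted row insertion, recording in Q the position of each new cell.

Insert 1: appended to row 1. P = [[1]], Q = [[1]].
Insert 2: appended to row 1. P = [[1, 2]], Q = [[1, 2]].
Insert 3: appended to row 1. P = [[1, 2, 3]], Q = [[1, 2, 3]].
Insert 4: appended to row 1. P = [[1, 2, 3, 4]], Q = [[1, 2, 3, 4]].

So P = [[1, 2, 3, 4]], Q = [[1, 2, 3, 4]].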